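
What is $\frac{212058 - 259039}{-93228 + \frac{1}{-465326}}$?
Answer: $\frac{21861480806}{43381412329} \approx 0.50394$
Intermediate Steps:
$\frac{212058 - 259039}{-93228 + \frac{1}{-465326}} = - \frac{46981}{-93228 - \frac{1}{465326}} = - \frac{46981}{- \frac{43381412329}{465326}} = \left(-46981\right) \left(- \frac{465326}{43381412329}\right) = \frac{21861480806}{43381412329}$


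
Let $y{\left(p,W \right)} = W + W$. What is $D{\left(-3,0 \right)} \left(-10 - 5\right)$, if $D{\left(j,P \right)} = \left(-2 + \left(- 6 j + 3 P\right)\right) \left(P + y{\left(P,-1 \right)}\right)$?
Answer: $480$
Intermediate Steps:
$y{\left(p,W \right)} = 2 W$
$D{\left(j,P \right)} = \left(-2 + P\right) \left(-2 - 6 j + 3 P\right)$ ($D{\left(j,P \right)} = \left(-2 + \left(- 6 j + 3 P\right)\right) \left(P + 2 \left(-1\right)\right) = \left(-2 - 6 j + 3 P\right) \left(P - 2\right) = \left(-2 - 6 j + 3 P\right) \left(-2 + P\right) = \left(-2 + P\right) \left(-2 - 6 j + 3 P\right)$)
$D{\left(-3,0 \right)} \left(-10 - 5\right) = \left(4 - 0 + 3 \cdot 0^{2} + 12 \left(-3\right) - 0 \left(-3\right)\right) \left(-10 - 5\right) = \left(4 + 0 + 3 \cdot 0 - 36 + 0\right) \left(-15\right) = \left(4 + 0 + 0 - 36 + 0\right) \left(-15\right) = \left(-32\right) \left(-15\right) = 480$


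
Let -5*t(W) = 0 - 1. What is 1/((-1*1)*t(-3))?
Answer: -5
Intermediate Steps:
t(W) = ⅕ (t(W) = -(0 - 1)/5 = -⅕*(-1) = ⅕)
1/((-1*1)*t(-3)) = 1/(-1*1*(⅕)) = 1/(-1*⅕) = 1/(-⅕) = -5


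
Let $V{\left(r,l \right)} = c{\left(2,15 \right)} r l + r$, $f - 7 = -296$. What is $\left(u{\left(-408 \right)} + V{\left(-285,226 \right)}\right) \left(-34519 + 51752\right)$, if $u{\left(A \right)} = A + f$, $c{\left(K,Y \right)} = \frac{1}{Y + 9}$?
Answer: $- \frac{252687479}{4} \approx -6.3172 \cdot 10^{7}$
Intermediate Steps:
$c{\left(K,Y \right)} = \frac{1}{9 + Y}$
$f = -289$ ($f = 7 - 296 = -289$)
$V{\left(r,l \right)} = r + \frac{l r}{24}$ ($V{\left(r,l \right)} = \frac{r}{9 + 15} l + r = \frac{r}{24} l + r = \frac{l r}{24} + r = r + \frac{l r}{24}$)
$u{\left(A \right)} = -289 + A$ ($u{\left(A \right)} = A - 289 = -289 + A$)
$\left(u{\left(-408 \right)} + V{\left(-285,226 \right)}\right) \left(-34519 + 51752\right) = \left(\left(-289 - 408\right) + \frac{1}{24} \left(-285\right) \left(24 + 226\right)\right) \left(-34519 + 51752\right) = \left(-697 + \frac{1}{24} \left(-285\right) 250\right) 17233 = \left(-697 - \frac{11875}{4}\right) 17233 = \left(- \frac{14663}{4}\right) 17233 = - \frac{252687479}{4}$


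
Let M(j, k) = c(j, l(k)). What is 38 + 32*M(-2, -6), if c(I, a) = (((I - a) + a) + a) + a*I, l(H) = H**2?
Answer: -1178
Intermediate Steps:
c(I, a) = I + a + I*a (c(I, a) = (I + a) + I*a = I + a + I*a)
M(j, k) = j + k**2 + j*k**2
38 + 32*M(-2, -6) = 38 + 32*(-2 + (-6)**2 - 2*(-6)**2) = 38 + 32*(-2 + 36 - 2*36) = 38 + 32*(-2 + 36 - 72) = 38 + 32*(-38) = 38 - 1216 = -1178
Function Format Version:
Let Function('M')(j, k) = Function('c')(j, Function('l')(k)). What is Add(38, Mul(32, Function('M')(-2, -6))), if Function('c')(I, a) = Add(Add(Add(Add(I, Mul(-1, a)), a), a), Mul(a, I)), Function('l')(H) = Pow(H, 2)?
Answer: -1178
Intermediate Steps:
Function('c')(I, a) = Add(I, a, Mul(I, a)) (Function('c')(I, a) = Add(Add(I, a), Mul(I, a)) = Add(I, a, Mul(I, a)))
Function('M')(j, k) = Add(j, Pow(k, 2), Mul(j, Pow(k, 2)))
Add(38, Mul(32, Function('M')(-2, -6))) = Add(38, Mul(32, Add(-2, Pow(-6, 2), Mul(-2, Pow(-6, 2))))) = Add(38, Mul(32, Add(-2, 36, Mul(-2, 36)))) = Add(38, Mul(32, Add(-2, 36, -72))) = Add(38, Mul(32, -38)) = Add(38, -1216) = -1178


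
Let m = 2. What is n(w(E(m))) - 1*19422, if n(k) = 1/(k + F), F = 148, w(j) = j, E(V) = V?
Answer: -2913299/150 ≈ -19422.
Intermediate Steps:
n(k) = 1/(148 + k) (n(k) = 1/(k + 148) = 1/(148 + k))
n(w(E(m))) - 1*19422 = 1/(148 + 2) - 1*19422 = 1/150 - 19422 = -2913299/150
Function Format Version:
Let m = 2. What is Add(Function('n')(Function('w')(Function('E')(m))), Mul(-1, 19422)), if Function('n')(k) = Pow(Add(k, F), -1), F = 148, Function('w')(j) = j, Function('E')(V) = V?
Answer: Rational(-2913299, 150) ≈ -19422.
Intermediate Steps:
Function('n')(k) = Pow(Add(148, k), -1) (Function('n')(k) = Pow(Add(k, 148), -1) = Pow(Add(148, k), -1))
Add(Function('n')(Function('w')(Function('E')(m))), Mul(-1, 19422)) = Add(Pow(Add(148, 2), -1), Mul(-1, 19422)) = Add(Pow(150, -1), -19422) = Add(Rational(1, 150), -19422) = Rational(-2913299, 150)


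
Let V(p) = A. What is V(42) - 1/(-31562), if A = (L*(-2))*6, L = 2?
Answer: -757487/31562 ≈ -24.000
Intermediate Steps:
A = -24 (A = (2*(-2))*6 = -4*6 = -24)
V(p) = -24
V(42) - 1/(-31562) = -24 - 1/(-31562) = -24 - 1*(-1/31562) = -24 + 1/31562 = -757487/31562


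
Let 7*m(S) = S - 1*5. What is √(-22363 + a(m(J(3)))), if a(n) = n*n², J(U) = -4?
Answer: I*√53698666/49 ≈ 149.55*I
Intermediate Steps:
m(S) = -5/7 + S/7 (m(S) = (S - 1*5)/7 = (S - 5)/7 = (-5 + S)/7 = -5/7 + S/7)
a(n) = n³
√(-22363 + a(m(J(3)))) = √(-22363 + (-5/7 + (⅐)*(-4))³) = √(-22363 + (-5/7 - 4/7)³) = √(-22363 + (-9/7)³) = √(-22363 - 729/343) = √(-7671238/343) = I*√53698666/49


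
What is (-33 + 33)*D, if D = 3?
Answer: 0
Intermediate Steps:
(-33 + 33)*D = (-33 + 33)*3 = 0*3 = 0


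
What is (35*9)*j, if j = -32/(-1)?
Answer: 10080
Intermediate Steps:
j = 32 (j = -32*(-1) = 32)
(35*9)*j = (35*9)*32 = 315*32 = 10080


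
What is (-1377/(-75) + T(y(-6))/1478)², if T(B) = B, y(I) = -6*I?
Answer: 115362801801/341325625 ≈ 337.98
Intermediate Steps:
(-1377/(-75) + T(y(-6))/1478)² = (-1377/(-75) - 6*(-6)/1478)² = (-1377*(-1/75) + 36*(1/1478))² = (459/25 + 18/739)² = (339651/18475)² = 115362801801/341325625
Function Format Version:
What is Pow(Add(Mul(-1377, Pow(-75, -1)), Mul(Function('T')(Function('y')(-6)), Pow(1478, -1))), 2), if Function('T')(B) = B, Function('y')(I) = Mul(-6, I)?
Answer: Rational(115362801801, 341325625) ≈ 337.98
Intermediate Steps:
Pow(Add(Mul(-1377, Pow(-75, -1)), Mul(Function('T')(Function('y')(-6)), Pow(1478, -1))), 2) = Pow(Add(Mul(-1377, Pow(-75, -1)), Mul(Mul(-6, -6), Pow(1478, -1))), 2) = Pow(Add(Mul(-1377, Rational(-1, 75)), Mul(36, Rational(1, 1478))), 2) = Pow(Add(Rational(459, 25), Rational(18, 739)), 2) = Pow(Rational(339651, 18475), 2) = Rational(115362801801, 341325625)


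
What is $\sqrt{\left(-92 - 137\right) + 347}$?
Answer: $\sqrt{118} \approx 10.863$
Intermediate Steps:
$\sqrt{\left(-92 - 137\right) + 347} = \sqrt{-229 + 347} = \sqrt{118}$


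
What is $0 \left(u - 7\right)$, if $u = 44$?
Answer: $0$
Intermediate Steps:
$0 \left(u - 7\right) = 0 \left(44 - 7\right) = 0 \cdot 37 = 0$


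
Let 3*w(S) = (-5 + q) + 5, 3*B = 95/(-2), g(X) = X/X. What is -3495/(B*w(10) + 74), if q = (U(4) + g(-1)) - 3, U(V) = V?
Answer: -31455/571 ≈ -55.088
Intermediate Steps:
g(X) = 1
q = 2 (q = (4 + 1) - 3 = 5 - 3 = 2)
B = -95/6 (B = (95/(-2))/3 = (95*(-½))/3 = (⅓)*(-95/2) = -95/6 ≈ -15.833)
w(S) = ⅔ (w(S) = ((-5 + 2) + 5)/3 = (-3 + 5)/3 = (⅓)*2 = ⅔)
-3495/(B*w(10) + 74) = -3495/(-95/6*⅔ + 74) = -3495/(-95/9 + 74) = -3495/571/9 = -3495*9/571 = -31455/571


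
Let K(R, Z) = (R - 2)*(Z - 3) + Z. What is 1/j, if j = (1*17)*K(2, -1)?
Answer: -1/17 ≈ -0.058824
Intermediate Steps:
K(R, Z) = Z + (-3 + Z)*(-2 + R) (K(R, Z) = (-2 + R)*(-3 + Z) + Z = (-3 + Z)*(-2 + R) + Z = Z + (-3 + Z)*(-2 + R))
j = -17 (j = (1*17)*(6 - 1*(-1) - 3*2 + 2*(-1)) = 17*(6 + 1 - 6 - 2) = 17*(-1) = -17)
1/j = 1/(-17) = -1/17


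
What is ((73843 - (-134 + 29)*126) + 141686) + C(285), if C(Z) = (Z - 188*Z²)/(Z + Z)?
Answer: 403939/2 ≈ 2.0197e+5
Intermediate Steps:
C(Z) = (Z - 188*Z²)/(2*Z) (C(Z) = (Z - 188*Z²)/((2*Z)) = (Z - 188*Z²)*(1/(2*Z)) = (Z - 188*Z²)/(2*Z))
((73843 - (-134 + 29)*126) + 141686) + C(285) = ((73843 - (-134 + 29)*126) + 141686) + (½ - 94*285) = ((73843 - (-105)*126) + 141686) + (½ - 26790) = ((73843 - 1*(-13230)) + 141686) - 53579/2 = ((73843 + 13230) + 141686) - 53579/2 = (87073 + 141686) - 53579/2 = 228759 - 53579/2 = 403939/2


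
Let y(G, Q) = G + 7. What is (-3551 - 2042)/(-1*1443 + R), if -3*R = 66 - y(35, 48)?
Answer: 5593/1451 ≈ 3.8546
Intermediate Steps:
y(G, Q) = 7 + G
R = -8 (R = -(66 - (7 + 35))/3 = -(66 - 1*42)/3 = -(66 - 42)/3 = -⅓*24 = -8)
(-3551 - 2042)/(-1*1443 + R) = (-3551 - 2042)/(-1*1443 - 8) = -5593/(-1443 - 8) = -5593/(-1451) = -5593*(-1/1451) = 5593/1451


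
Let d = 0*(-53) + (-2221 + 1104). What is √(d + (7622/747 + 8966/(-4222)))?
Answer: 2*I*√76597650296306/525639 ≈ 33.3*I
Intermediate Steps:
d = -1117 (d = 0 - 1117 = -1117)
√(d + (7622/747 + 8966/(-4222))) = √(-1117 + (7622/747 + 8966/(-4222))) = √(-1117 + (7622*(1/747) + 8966*(-1/4222))) = √(-1117 + (7622/747 - 4483/2111)) = √(-1117 + 12741241/1576917) = √(-1748675048/1576917) = 2*I*√76597650296306/525639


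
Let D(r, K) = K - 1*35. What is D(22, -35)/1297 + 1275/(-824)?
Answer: -1711355/1068728 ≈ -1.6013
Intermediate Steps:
D(r, K) = -35 + K (D(r, K) = K - 35 = -35 + K)
D(22, -35)/1297 + 1275/(-824) = (-35 - 35)/1297 + 1275/(-824) = -70*1/1297 + 1275*(-1/824) = -70/1297 - 1275/824 = -1711355/1068728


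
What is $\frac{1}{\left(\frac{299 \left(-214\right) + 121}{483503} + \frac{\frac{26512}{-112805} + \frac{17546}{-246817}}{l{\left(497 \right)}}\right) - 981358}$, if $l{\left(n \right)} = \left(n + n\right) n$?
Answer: $- \frac{3325181607998177537995}{3263194011680907482382987686} \approx -1.019 \cdot 10^{-6}$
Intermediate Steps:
$l{\left(n \right)} = 2 n^{2}$ ($l{\left(n \right)} = 2 n n = 2 n^{2}$)
$\frac{1}{\left(\frac{299 \left(-214\right) + 121}{483503} + \frac{\frac{26512}{-112805} + \frac{17546}{-246817}}{l{\left(497 \right)}}\right) - 981358} = \frac{1}{\left(\frac{299 \left(-214\right) + 121}{483503} + \frac{\frac{26512}{-112805} + \frac{17546}{-246817}}{2 \cdot 497^{2}}\right) - 981358} = \frac{1}{\left(\left(-63986 + 121\right) \frac{1}{483503} + \frac{26512 \left(- \frac{1}{112805}\right) + 17546 \left(- \frac{1}{246817}\right)}{2 \cdot 247009}\right) - 981358} = \frac{1}{\left(\left(-63865\right) \frac{1}{483503} + \frac{- \frac{26512}{112805} - \frac{17546}{246817}}{494018}\right) - 981358} = \frac{1}{\left(- \frac{63865}{483503} - \frac{4261444417}{6877271925920165}\right) - 981358} = \frac{1}{- \frac{439219031970051290476}{3325181607998177537995} - 981358} = \frac{1}{- \frac{3263194011680907482382987686}{3325181607998177537995}} = - \frac{3325181607998177537995}{3263194011680907482382987686}$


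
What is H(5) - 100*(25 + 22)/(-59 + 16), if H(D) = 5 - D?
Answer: 4700/43 ≈ 109.30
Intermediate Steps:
H(5) - 100*(25 + 22)/(-59 + 16) = (5 - 1*5) - 100*(25 + 22)/(-59 + 16) = (5 - 5) - 4700/(-43) = 0 - 4700*(-1)/43 = 0 - 100*(-47/43) = 0 + 4700/43 = 4700/43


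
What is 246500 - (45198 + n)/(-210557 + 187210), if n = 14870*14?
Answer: 5755288878/23347 ≈ 2.4651e+5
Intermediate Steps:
n = 208180
246500 - (45198 + n)/(-210557 + 187210) = 246500 - (45198 + 208180)/(-210557 + 187210) = 246500 - 253378/(-23347) = 246500 - 253378*(-1)/23347 = 246500 - 1*(-253378/23347) = 246500 + 253378/23347 = 5755288878/23347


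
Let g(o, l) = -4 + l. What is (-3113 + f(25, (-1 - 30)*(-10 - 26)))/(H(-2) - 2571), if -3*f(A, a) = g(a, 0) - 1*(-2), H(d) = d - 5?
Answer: 9337/7734 ≈ 1.2073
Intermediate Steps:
H(d) = -5 + d
f(A, a) = ⅔ (f(A, a) = -((-4 + 0) - 1*(-2))/3 = -(-4 + 2)/3 = -⅓*(-2) = ⅔)
(-3113 + f(25, (-1 - 30)*(-10 - 26)))/(H(-2) - 2571) = (-3113 + ⅔)/((-5 - 2) - 2571) = -9337/(3*(-7 - 2571)) = -9337/3/(-2578) = -9337/3*(-1/2578) = 9337/7734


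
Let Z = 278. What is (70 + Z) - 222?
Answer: 126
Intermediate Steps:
(70 + Z) - 222 = (70 + 278) - 222 = 348 - 222 = 126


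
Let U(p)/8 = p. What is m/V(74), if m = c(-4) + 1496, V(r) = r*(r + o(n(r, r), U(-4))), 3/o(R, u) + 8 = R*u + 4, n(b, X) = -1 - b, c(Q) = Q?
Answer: 1787416/6560359 ≈ 0.27246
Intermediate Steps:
U(p) = 8*p
o(R, u) = 3/(-4 + R*u) (o(R, u) = 3/(-8 + (R*u + 4)) = 3/(-8 + (4 + R*u)) = 3/(-4 + R*u))
V(r) = r*(r + 3/(28 + 32*r)) (V(r) = r*(r + 3/(-4 + (-1 - r)*(8*(-4)))) = r*(r + 3/(-4 + (-1 - r)*(-32))) = r*(r + 3/(-4 + (32 + 32*r))) = r*(r + 3/(28 + 32*r)))
m = 1492 (m = -4 + 1496 = 1492)
m/V(74) = 1492/((74*(74 + 3/(28 + 32*74)))) = 1492/((74*(74 + 3/(28 + 2368)))) = 1492/((74*(74 + 3/2396))) = 1492/((74*(177307/2396))) = 1492/(6560359/1198) = 1492*(1198/6560359) = 1787416/6560359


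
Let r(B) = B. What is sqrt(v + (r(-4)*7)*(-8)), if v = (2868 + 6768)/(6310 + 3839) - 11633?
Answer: I*sqrt(130561590605)/3383 ≈ 106.81*I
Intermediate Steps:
v = -39351227/3383 (v = 9636/10149 - 11633 = 9636*(1/10149) - 11633 = 3212/3383 - 11633 = -39351227/3383 ≈ -11632.)
sqrt(v + (r(-4)*7)*(-8)) = sqrt(-39351227/3383 - 4*7*(-8)) = sqrt(-39351227/3383 - 28*(-8)) = sqrt(-39351227/3383 + 224) = sqrt(-38593435/3383) = I*sqrt(130561590605)/3383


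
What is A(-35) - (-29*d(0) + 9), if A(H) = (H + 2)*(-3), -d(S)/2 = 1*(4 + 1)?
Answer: -200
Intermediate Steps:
d(S) = -10 (d(S) = -2*(4 + 1) = -2*5 = -10)
A(H) = -6 - 3*H (A(H) = (2 + H)*(-3) = -6 - 3*H)
A(-35) - (-29*d(0) + 9) = (-6 - 3*(-35)) - (-29*(-10) + 9) = (-6 + 105) - (290 + 9) = 99 - 1*299 = 99 - 299 = -200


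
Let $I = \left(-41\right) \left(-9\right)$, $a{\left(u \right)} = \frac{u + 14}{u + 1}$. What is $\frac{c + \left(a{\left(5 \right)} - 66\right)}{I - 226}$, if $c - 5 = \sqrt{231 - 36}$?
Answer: $- \frac{347}{858} + \frac{\sqrt{195}}{143} \approx -0.30678$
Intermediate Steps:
$a{\left(u \right)} = \frac{14 + u}{1 + u}$
$I = 369$
$c = 5 + \sqrt{195}$ ($c = 5 + \sqrt{231 - 36} = 5 + \sqrt{195} \approx 18.964$)
$\frac{c + \left(a{\left(5 \right)} - 66\right)}{I - 226} = \frac{\left(5 + \sqrt{195}\right) - \left(66 - \frac{14 + 5}{1 + 5}\right)}{369 - 226} = \frac{\left(5 + \sqrt{195}\right) - \left(66 - \frac{1}{6} \cdot 19\right)}{143} = \left(\left(5 + \sqrt{195}\right) + \left(\frac{1}{6} \cdot 19 - 66\right)\right) \frac{1}{143} = \left(\left(5 + \sqrt{195}\right) + \left(\frac{19}{6} - 66\right)\right) \frac{1}{143} = \left(\left(5 + \sqrt{195}\right) - \frac{377}{6}\right) \frac{1}{143} = \left(- \frac{347}{6} + \sqrt{195}\right) \frac{1}{143} = - \frac{347}{858} + \frac{\sqrt{195}}{143}$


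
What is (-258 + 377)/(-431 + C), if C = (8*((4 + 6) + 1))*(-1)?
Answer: -119/519 ≈ -0.22929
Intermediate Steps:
C = -88 (C = (8*(10 + 1))*(-1) = (8*11)*(-1) = 88*(-1) = -88)
(-258 + 377)/(-431 + C) = (-258 + 377)/(-431 - 88) = 119/(-519) = 119*(-1/519) = -119/519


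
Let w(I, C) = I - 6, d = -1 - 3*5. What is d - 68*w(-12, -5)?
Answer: 1208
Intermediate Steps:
d = -16 (d = -1 - 15 = -16)
w(I, C) = -6 + I
d - 68*w(-12, -5) = -16 - 68*(-6 - 12) = -16 - 68*(-18) = -16 + 1224 = 1208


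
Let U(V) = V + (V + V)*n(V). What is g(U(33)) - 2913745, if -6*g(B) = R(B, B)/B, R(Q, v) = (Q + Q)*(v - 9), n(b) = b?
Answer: -2914479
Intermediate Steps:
R(Q, v) = 2*Q*(-9 + v) (R(Q, v) = (2*Q)*(-9 + v) = 2*Q*(-9 + v))
U(V) = V + 2*V**2 (U(V) = V + (V + V)*V = V + (2*V)*V = V + 2*V**2)
g(B) = 3 - B/3 (g(B) = -2*B*(-9 + B)/(6*B) = -(-18 + 2*B)/6 = 3 - B/3)
g(U(33)) - 2913745 = (3 - 11*(1 + 2*33)) - 2913745 = (3 - 11*(1 + 66)) - 2913745 = (3 - 11*67) - 2913745 = (3 - 1/3*2211) - 2913745 = (3 - 737) - 2913745 = -734 - 2913745 = -2914479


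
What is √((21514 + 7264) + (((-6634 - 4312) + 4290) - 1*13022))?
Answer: 10*√91 ≈ 95.394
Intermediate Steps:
√((21514 + 7264) + (((-6634 - 4312) + 4290) - 1*13022)) = √(28778 + ((-10946 + 4290) - 13022)) = √(28778 + (-6656 - 13022)) = √(28778 - 19678) = √9100 = 10*√91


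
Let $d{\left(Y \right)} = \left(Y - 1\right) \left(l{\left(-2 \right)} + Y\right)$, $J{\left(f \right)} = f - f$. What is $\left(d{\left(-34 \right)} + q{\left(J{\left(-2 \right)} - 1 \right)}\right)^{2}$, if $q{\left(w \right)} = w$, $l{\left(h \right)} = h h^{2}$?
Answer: $2157961$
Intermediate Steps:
$l{\left(h \right)} = h^{3}$
$J{\left(f \right)} = 0$
$d{\left(Y \right)} = \left(-1 + Y\right) \left(-8 + Y\right)$ ($d{\left(Y \right)} = \left(Y - 1\right) \left(\left(-2\right)^{3} + Y\right) = \left(-1 + Y\right) \left(-8 + Y\right)$)
$\left(d{\left(-34 \right)} + q{\left(J{\left(-2 \right)} - 1 \right)}\right)^{2} = \left(\left(8 + \left(-34\right)^{2} - -306\right) + \left(0 - 1\right)\right)^{2} = \left(\left(8 + 1156 + 306\right) - 1\right)^{2} = \left(1470 - 1\right)^{2} = 1469^{2} = 2157961$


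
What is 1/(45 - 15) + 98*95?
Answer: 279301/30 ≈ 9310.0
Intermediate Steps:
1/(45 - 15) + 98*95 = 1/30 + 9310 = 279301/30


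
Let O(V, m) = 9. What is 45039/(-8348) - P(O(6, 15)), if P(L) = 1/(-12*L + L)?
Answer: -4450513/826452 ≈ -5.3851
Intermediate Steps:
P(L) = -1/(11*L) (P(L) = 1/(-11*L) = -1/(11*L))
45039/(-8348) - P(O(6, 15)) = 45039/(-8348) - (-1)/(11*9) = 45039*(-1/8348) - (-1)/(11*9) = -45039/8348 - 1*(-1/99) = -45039/8348 + 1/99 = -4450513/826452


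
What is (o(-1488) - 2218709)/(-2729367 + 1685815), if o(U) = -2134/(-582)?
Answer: 1664029/782664 ≈ 2.1261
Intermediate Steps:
o(U) = 11/3 (o(U) = -2134*(-1/582) = 11/3)
(o(-1488) - 2218709)/(-2729367 + 1685815) = (11/3 - 2218709)/(-2729367 + 1685815) = -6656116/3/(-1043552) = -6656116/3*(-1/1043552) = 1664029/782664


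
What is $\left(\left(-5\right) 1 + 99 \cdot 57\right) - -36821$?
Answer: $42459$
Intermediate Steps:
$\left(\left(-5\right) 1 + 99 \cdot 57\right) - -36821 = \left(-5 + 5643\right) + 36821 = 5638 + 36821 = 42459$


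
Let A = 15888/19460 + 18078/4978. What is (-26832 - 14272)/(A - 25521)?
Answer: 1899724120/1179311241 ≈ 1.6109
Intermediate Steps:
A = 411153/92435 (A = 15888*(1/19460) + 18078*(1/4978) = 3972/4865 + 69/19 = 411153/92435 ≈ 4.4480)
(-26832 - 14272)/(A - 25521) = (-26832 - 14272)/(411153/92435 - 25521) = -41104/(-2358622482/92435) = -41104*(-92435/2358622482) = 1899724120/1179311241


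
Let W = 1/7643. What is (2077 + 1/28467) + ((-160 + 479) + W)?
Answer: 521305617386/217573281 ≈ 2396.0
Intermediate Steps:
W = 1/7643 ≈ 0.00013084
(2077 + 1/28467) + ((-160 + 479) + W) = (2077 + 1/28467) + ((-160 + 479) + 1/7643) = (2077 + 1/28467) + (319 + 1/7643) = 59125960/28467 + 2438118/7643 = 521305617386/217573281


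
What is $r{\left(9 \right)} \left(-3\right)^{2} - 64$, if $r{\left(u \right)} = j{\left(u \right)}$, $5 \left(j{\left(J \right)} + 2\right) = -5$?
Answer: $-91$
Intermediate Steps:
$j{\left(J \right)} = -3$ ($j{\left(J \right)} = -2 + \frac{1}{5} \left(-5\right) = -2 - 1 = -3$)
$r{\left(u \right)} = -3$
$r{\left(9 \right)} \left(-3\right)^{2} - 64 = - 3 \left(-3\right)^{2} - 64 = \left(-3\right) 9 - 64 = -27 - 64 = -91$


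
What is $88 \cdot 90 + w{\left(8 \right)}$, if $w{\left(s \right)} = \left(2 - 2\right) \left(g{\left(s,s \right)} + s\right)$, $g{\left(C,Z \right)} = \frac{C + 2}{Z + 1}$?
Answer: $7920$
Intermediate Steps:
$g{\left(C,Z \right)} = \frac{2 + C}{1 + Z}$
$w{\left(s \right)} = 0$ ($w{\left(s \right)} = \left(2 - 2\right) \left(\frac{2 + s}{1 + s} + s\right) = 0 \left(s + \frac{2 + s}{1 + s}\right) = 0$)
$88 \cdot 90 + w{\left(8 \right)} = 88 \cdot 90 + 0 = 7920 + 0 = 7920$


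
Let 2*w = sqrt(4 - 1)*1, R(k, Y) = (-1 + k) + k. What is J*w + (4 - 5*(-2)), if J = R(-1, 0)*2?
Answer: 14 - 3*sqrt(3) ≈ 8.8038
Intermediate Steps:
R(k, Y) = -1 + 2*k
w = sqrt(3)/2 (w = (sqrt(4 - 1)*1)/2 = (sqrt(3)*1)/2 = sqrt(3)/2 ≈ 0.86602)
J = -6 (J = (-1 + 2*(-1))*2 = (-1 - 2)*2 = -3*2 = -6)
J*w + (4 - 5*(-2)) = -3*sqrt(3) + (4 - 5*(-2)) = -3*sqrt(3) + (4 + 10) = -3*sqrt(3) + 14 = 14 - 3*sqrt(3)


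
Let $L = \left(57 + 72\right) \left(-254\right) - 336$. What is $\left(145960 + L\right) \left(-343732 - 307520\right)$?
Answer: $-73498998216$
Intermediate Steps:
$L = -33102$ ($L = 129 \left(-254\right) - 336 = -32766 - 336 = -33102$)
$\left(145960 + L\right) \left(-343732 - 307520\right) = \left(145960 - 33102\right) \left(-343732 - 307520\right) = 112858 \left(-651252\right) = -73498998216$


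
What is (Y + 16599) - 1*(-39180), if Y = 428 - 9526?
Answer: 46681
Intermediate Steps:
Y = -9098
(Y + 16599) - 1*(-39180) = (-9098 + 16599) - 1*(-39180) = 7501 + 39180 = 46681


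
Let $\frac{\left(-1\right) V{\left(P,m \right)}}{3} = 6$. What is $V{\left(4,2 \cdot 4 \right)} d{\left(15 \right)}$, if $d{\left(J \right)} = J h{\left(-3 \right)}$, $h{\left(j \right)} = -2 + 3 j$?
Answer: $2970$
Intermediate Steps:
$V{\left(P,m \right)} = -18$ ($V{\left(P,m \right)} = \left(-3\right) 6 = -18$)
$d{\left(J \right)} = - 11 J$ ($d{\left(J \right)} = J \left(-2 + 3 \left(-3\right)\right) = J \left(-2 - 9\right) = J \left(-11\right) = - 11 J$)
$V{\left(4,2 \cdot 4 \right)} d{\left(15 \right)} = - 18 \left(\left(-11\right) 15\right) = \left(-18\right) \left(-165\right) = 2970$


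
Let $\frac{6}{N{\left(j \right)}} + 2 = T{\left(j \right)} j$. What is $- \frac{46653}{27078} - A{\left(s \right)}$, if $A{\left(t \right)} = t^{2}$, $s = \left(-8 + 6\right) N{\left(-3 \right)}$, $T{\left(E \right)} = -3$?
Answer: $- \frac{2061743}{442274} \approx -4.6617$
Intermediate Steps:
$N{\left(j \right)} = \frac{6}{-2 - 3 j}$
$s = - \frac{12}{7}$ ($s = \left(-8 + 6\right) \frac{6}{-2 - -9} = - 2 \frac{6}{-2 + 9} = - 2 \cdot \frac{6}{7} = - 2 \cdot 6 \cdot \frac{1}{7} = \left(-2\right) \frac{6}{7} = - \frac{12}{7} \approx -1.7143$)
$- \frac{46653}{27078} - A{\left(s \right)} = - \frac{46653}{27078} - \left(- \frac{12}{7}\right)^{2} = \left(-46653\right) \frac{1}{27078} - \frac{144}{49} = - \frac{15551}{9026} - \frac{144}{49} = - \frac{2061743}{442274}$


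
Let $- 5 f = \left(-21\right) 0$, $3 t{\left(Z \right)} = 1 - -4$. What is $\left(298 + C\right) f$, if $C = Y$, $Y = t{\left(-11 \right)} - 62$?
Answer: $0$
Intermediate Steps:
$t{\left(Z \right)} = \frac{5}{3}$ ($t{\left(Z \right)} = \frac{1 - -4}{3} = \frac{1 + 4}{3} = \frac{1}{3} \cdot 5 = \frac{5}{3}$)
$Y = - \frac{181}{3}$ ($Y = \frac{5}{3} - 62 = - \frac{181}{3} \approx -60.333$)
$C = - \frac{181}{3} \approx -60.333$
$f = 0$ ($f = - \frac{\left(-21\right) 0}{5} = \left(- \frac{1}{5}\right) 0 = 0$)
$\left(298 + C\right) f = \left(298 - \frac{181}{3}\right) 0 = \frac{713}{3} \cdot 0 = 0$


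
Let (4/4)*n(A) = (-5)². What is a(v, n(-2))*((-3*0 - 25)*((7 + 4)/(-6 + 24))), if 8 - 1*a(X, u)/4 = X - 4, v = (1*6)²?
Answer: 4400/3 ≈ 1466.7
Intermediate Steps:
v = 36 (v = 6² = 36)
n(A) = 25 (n(A) = (-5)² = 25)
a(X, u) = 48 - 4*X (a(X, u) = 32 - 4*(X - 4) = 32 - 4*(-4 + X) = 32 + (16 - 4*X) = 48 - 4*X)
a(v, n(-2))*((-3*0 - 25)*((7 + 4)/(-6 + 24))) = (48 - 4*36)*((-3*0 - 25)*((7 + 4)/(-6 + 24))) = (48 - 144)*((0 - 25)*(11/18)) = -(-2400)*11*(1/18) = -(-2400)*11/18 = -96*(-275/18) = 4400/3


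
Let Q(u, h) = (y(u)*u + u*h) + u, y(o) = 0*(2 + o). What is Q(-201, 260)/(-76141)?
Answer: 52461/76141 ≈ 0.68900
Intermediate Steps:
y(o) = 0
Q(u, h) = u + h*u (Q(u, h) = (0*u + u*h) + u = (0 + h*u) + u = h*u + u = u + h*u)
Q(-201, 260)/(-76141) = -201*(1 + 260)/(-76141) = -201*261*(-1/76141) = -52461*(-1/76141) = 52461/76141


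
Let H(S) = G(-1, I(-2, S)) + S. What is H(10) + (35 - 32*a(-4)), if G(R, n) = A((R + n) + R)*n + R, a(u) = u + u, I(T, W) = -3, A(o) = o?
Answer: 315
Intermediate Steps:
a(u) = 2*u
G(R, n) = R + n*(n + 2*R) (G(R, n) = ((R + n) + R)*n + R = (n + 2*R)*n + R = n*(n + 2*R) + R = R + n*(n + 2*R))
H(S) = 14 + S (H(S) = (-1 - 3*(-3 + 2*(-1))) + S = (-1 - 3*(-3 - 2)) + S = (-1 - 3*(-5)) + S = (-1 + 15) + S = 14 + S)
H(10) + (35 - 32*a(-4)) = (14 + 10) + (35 - 64*(-4)) = 24 + (35 - 32*(-8)) = 24 + (35 + 256) = 24 + 291 = 315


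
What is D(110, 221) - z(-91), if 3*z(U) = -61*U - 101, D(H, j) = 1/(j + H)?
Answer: -1803947/993 ≈ -1816.7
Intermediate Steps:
D(H, j) = 1/(H + j)
z(U) = -101/3 - 61*U/3 (z(U) = (-61*U - 101)/3 = (-101 - 61*U)/3 = -101/3 - 61*U/3)
D(110, 221) - z(-91) = 1/(110 + 221) - (-101/3 - 61/3*(-91)) = 1/331 - (-101/3 + 5551/3) = 1/331 - 1*5450/3 = 1/331 - 5450/3 = -1803947/993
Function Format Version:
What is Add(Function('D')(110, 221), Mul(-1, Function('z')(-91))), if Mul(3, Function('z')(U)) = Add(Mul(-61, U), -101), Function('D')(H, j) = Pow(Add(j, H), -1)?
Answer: Rational(-1803947, 993) ≈ -1816.7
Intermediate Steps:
Function('D')(H, j) = Pow(Add(H, j), -1)
Function('z')(U) = Add(Rational(-101, 3), Mul(Rational(-61, 3), U)) (Function('z')(U) = Mul(Rational(1, 3), Add(Mul(-61, U), -101)) = Mul(Rational(1, 3), Add(-101, Mul(-61, U))) = Add(Rational(-101, 3), Mul(Rational(-61, 3), U)))
Add(Function('D')(110, 221), Mul(-1, Function('z')(-91))) = Add(Pow(Add(110, 221), -1), Mul(-1, Add(Rational(-101, 3), Mul(Rational(-61, 3), -91)))) = Add(Pow(331, -1), Mul(-1, Add(Rational(-101, 3), Rational(5551, 3)))) = Add(Rational(1, 331), Mul(-1, Rational(5450, 3))) = Add(Rational(1, 331), Rational(-5450, 3)) = Rational(-1803947, 993)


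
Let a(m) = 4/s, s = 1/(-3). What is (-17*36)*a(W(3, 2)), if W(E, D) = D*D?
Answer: 7344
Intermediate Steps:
W(E, D) = D²
s = -⅓ ≈ -0.33333
a(m) = -12 (a(m) = 4/(-⅓) = 4*(-3) = -12)
(-17*36)*a(W(3, 2)) = -17*36*(-12) = -612*(-12) = 7344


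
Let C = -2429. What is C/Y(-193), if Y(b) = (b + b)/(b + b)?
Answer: -2429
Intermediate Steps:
Y(b) = 1 (Y(b) = (2*b)/((2*b)) = (2*b)*(1/(2*b)) = 1)
C/Y(-193) = -2429/1 = -2429*1 = -2429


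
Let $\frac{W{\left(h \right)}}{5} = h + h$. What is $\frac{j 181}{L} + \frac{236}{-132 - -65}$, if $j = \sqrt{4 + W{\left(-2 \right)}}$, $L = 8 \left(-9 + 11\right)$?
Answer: $- \frac{236}{67} + \frac{181 i}{4} \approx -3.5224 + 45.25 i$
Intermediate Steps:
$W{\left(h \right)} = 10 h$ ($W{\left(h \right)} = 5 \left(h + h\right) = 5 \cdot 2 h = 10 h$)
$L = 16$ ($L = 8 \cdot 2 = 16$)
$j = 4 i$ ($j = \sqrt{4 + 10 \left(-2\right)} = \sqrt{4 - 20} = \sqrt{-16} = 4 i \approx 4.0 i$)
$\frac{j 181}{L} + \frac{236}{-132 - -65} = \frac{4 i 181}{16} + \frac{236}{-132 - -65} = 724 i \frac{1}{16} + \frac{236}{-132 + 65} = \frac{181 i}{4} + \frac{236}{-67} = \frac{181 i}{4} + 236 \left(- \frac{1}{67}\right) = \frac{181 i}{4} - \frac{236}{67} = - \frac{236}{67} + \frac{181 i}{4}$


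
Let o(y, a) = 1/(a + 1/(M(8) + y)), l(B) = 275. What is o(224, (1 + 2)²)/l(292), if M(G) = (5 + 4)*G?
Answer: 296/732875 ≈ 0.00040389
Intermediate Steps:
M(G) = 9*G
o(y, a) = 1/(a + 1/(72 + y)) (o(y, a) = 1/(a + 1/(9*8 + y)) = 1/(a + 1/(72 + y)))
o(224, (1 + 2)²)/l(292) = ((72 + 224)/(1 + 72*(1 + 2)² + (1 + 2)²*224))/275 = (296/(1 + 72*3² + 3²*224))*(1/275) = (296/(1 + 72*9 + 9*224))*(1/275) = (296/(1 + 648 + 2016))*(1/275) = (296/2665)*(1/275) = 296/732875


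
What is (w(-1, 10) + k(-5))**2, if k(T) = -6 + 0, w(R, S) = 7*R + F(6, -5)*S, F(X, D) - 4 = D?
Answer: 529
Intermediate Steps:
F(X, D) = 4 + D
w(R, S) = -S + 7*R (w(R, S) = 7*R + (4 - 5)*S = 7*R - S = -S + 7*R)
k(T) = -6
(w(-1, 10) + k(-5))**2 = ((-1*10 + 7*(-1)) - 6)**2 = ((-10 - 7) - 6)**2 = (-17 - 6)**2 = (-23)**2 = 529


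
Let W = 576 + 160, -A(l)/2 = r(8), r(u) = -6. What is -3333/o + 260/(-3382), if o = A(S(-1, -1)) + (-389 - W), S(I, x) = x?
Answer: 1830471/627361 ≈ 2.9177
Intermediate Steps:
A(l) = 12 (A(l) = -2*(-6) = 12)
W = 736
o = -1113 (o = 12 + (-389 - 1*736) = 12 + (-389 - 736) = 12 - 1125 = -1113)
-3333/o + 260/(-3382) = -3333/(-1113) + 260/(-3382) = -3333*(-1/1113) + 260*(-1/3382) = 1111/371 - 130/1691 = 1830471/627361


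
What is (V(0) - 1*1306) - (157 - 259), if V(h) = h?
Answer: -1204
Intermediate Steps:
(V(0) - 1*1306) - (157 - 259) = (0 - 1*1306) - (157 - 259) = (0 - 1306) - 1*(-102) = -1306 + 102 = -1204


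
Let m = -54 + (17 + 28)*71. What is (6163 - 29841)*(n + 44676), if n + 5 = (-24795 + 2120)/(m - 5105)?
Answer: -1038949428441/982 ≈ -1.0580e+9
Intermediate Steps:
m = 3141 (m = -54 + 45*71 = -54 + 3195 = 3141)
n = 12855/1964 (n = -5 + (-24795 + 2120)/(3141 - 5105) = -5 - 22675/(-1964) = -5 - 22675*(-1/1964) = -5 + 22675/1964 = 12855/1964 ≈ 6.5453)
(6163 - 29841)*(n + 44676) = (6163 - 29841)*(12855/1964 + 44676) = -23678*87756519/1964 = -1038949428441/982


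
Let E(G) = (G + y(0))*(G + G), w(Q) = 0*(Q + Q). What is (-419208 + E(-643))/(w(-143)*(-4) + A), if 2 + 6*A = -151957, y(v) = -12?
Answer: -846244/50653 ≈ -16.707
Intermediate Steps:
w(Q) = 0 (w(Q) = 0*(2*Q) = 0)
A = -50653/2 (A = -⅓ + (⅙)*(-151957) = -⅓ - 151957/6 = -50653/2 ≈ -25327.)
E(G) = 2*G*(-12 + G) (E(G) = (G - 12)*(G + G) = (-12 + G)*(2*G) = 2*G*(-12 + G))
(-419208 + E(-643))/(w(-143)*(-4) + A) = (-419208 + 2*(-643)*(-12 - 643))/(0*(-4) - 50653/2) = (-419208 + 2*(-643)*(-655))/(0 - 50653/2) = (-419208 + 842330)/(-50653/2) = 423122*(-2/50653) = -846244/50653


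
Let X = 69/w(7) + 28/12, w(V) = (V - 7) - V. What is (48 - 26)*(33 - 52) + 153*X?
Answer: -10984/7 ≈ -1569.1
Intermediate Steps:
w(V) = -7 (w(V) = (-7 + V) - V = -7)
X = -158/21 (X = 69/(-7) + 28/12 = 69*(-⅐) + 28*(1/12) = -69/7 + 7/3 = -158/21 ≈ -7.5238)
(48 - 26)*(33 - 52) + 153*X = (48 - 26)*(33 - 52) + 153*(-158/21) = 22*(-19) - 8058/7 = -418 - 8058/7 = -10984/7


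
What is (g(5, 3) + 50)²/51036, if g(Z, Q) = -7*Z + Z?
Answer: 100/12759 ≈ 0.0078376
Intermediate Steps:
g(Z, Q) = -6*Z
(g(5, 3) + 50)²/51036 = (-6*5 + 50)²/51036 = (-30 + 50)²*(1/51036) = 20²*(1/51036) = 400*(1/51036) = 100/12759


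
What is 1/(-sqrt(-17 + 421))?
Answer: -sqrt(101)/202 ≈ -0.049752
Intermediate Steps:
1/(-sqrt(-17 + 421)) = 1/(-sqrt(404)) = 1/(-2*sqrt(101)) = -sqrt(101)/202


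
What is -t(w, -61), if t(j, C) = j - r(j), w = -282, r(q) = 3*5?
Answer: 297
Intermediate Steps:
r(q) = 15
t(j, C) = -15 + j (t(j, C) = j - 1*15 = j - 15 = -15 + j)
-t(w, -61) = -(-15 - 282) = -1*(-297) = 297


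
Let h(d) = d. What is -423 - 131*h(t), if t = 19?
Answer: -2912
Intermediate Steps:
-423 - 131*h(t) = -423 - 131*19 = -423 - 2489 = -2912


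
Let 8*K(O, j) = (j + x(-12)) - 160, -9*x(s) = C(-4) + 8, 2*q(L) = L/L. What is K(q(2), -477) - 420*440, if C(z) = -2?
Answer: -4437113/24 ≈ -1.8488e+5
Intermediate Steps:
q(L) = ½ (q(L) = (L/L)/2 = (½)*1 = ½)
x(s) = -⅔ (x(s) = -(-2 + 8)/9 = -⅑*6 = -⅔)
K(O, j) = -241/12 + j/8 (K(O, j) = ((j - ⅔) - 160)/8 = ((-⅔ + j) - 160)/8 = (-482/3 + j)/8 = -241/12 + j/8)
K(q(2), -477) - 420*440 = (-241/12 + (⅛)*(-477)) - 420*440 = (-241/12 - 477/8) - 1*184800 = -1913/24 - 184800 = -4437113/24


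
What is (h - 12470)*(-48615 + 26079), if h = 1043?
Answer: 257518872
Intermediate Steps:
(h - 12470)*(-48615 + 26079) = (1043 - 12470)*(-48615 + 26079) = -11427*(-22536) = 257518872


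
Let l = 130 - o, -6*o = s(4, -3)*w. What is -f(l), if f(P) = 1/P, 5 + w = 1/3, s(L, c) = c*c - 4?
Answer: -9/1135 ≈ -0.0079295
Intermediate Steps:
s(L, c) = -4 + c² (s(L, c) = c² - 4 = -4 + c²)
w = -14/3 (w = -5 + 1/3 = -5 + ⅓ = -14/3 ≈ -4.6667)
o = 35/9 (o = -(-4 + (-3)²)*(-14)/(6*3) = -(-4 + 9)*(-14)/(6*3) = -5*(-14)/(6*3) = -⅙*(-70/3) = 35/9 ≈ 3.8889)
l = 1135/9 (l = 130 - 1*35/9 = 130 - 35/9 = 1135/9 ≈ 126.11)
-f(l) = -1/1135/9 = -1*9/1135 = -9/1135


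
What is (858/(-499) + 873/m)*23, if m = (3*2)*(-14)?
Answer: -3892359/13972 ≈ -278.58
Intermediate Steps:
m = -84 (m = 6*(-14) = -84)
(858/(-499) + 873/m)*23 = (858/(-499) + 873/(-84))*23 = (858*(-1/499) + 873*(-1/84))*23 = (-858/499 - 291/28)*23 = -169233/13972*23 = -3892359/13972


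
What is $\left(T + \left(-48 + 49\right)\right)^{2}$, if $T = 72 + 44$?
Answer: $13689$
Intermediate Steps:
$T = 116$
$\left(T + \left(-48 + 49\right)\right)^{2} = \left(116 + \left(-48 + 49\right)\right)^{2} = \left(116 + 1\right)^{2} = 117^{2} = 13689$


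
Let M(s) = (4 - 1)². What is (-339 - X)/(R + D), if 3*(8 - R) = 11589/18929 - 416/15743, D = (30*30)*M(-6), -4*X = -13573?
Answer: -1026653251953/2230264342420 ≈ -0.46033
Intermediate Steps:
X = 13573/4 (X = -¼*(-13573) = 13573/4 ≈ 3393.3)
M(s) = 9 (M(s) = 3² = 9)
D = 8100 (D = (30*30)*9 = 900*9 = 8100)
R = 536723905/68769057 (R = 8 - (11589/18929 - 416/15743)/3 = 8 - (11589*(1/18929) - 416*1/15743)/3 = 8 - (11589/18929 - 32/1211)/3 = 8 - ⅓*13428551/22923019 = 8 - 13428551/68769057 = 536723905/68769057 ≈ 7.8047)
(-339 - X)/(R + D) = (-339 - 1*13573/4)/(536723905/68769057 + 8100) = (-339 - 13573/4)/(557566085605/68769057) = -14929/4*68769057/557566085605 = -1026653251953/2230264342420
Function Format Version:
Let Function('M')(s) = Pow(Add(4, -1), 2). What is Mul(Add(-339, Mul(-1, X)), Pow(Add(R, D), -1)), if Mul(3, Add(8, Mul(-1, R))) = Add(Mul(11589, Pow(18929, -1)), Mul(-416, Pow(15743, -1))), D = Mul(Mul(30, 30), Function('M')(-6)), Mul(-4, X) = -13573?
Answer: Rational(-1026653251953, 2230264342420) ≈ -0.46033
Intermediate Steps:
X = Rational(13573, 4) (X = Mul(Rational(-1, 4), -13573) = Rational(13573, 4) ≈ 3393.3)
Function('M')(s) = 9 (Function('M')(s) = Pow(3, 2) = 9)
D = 8100 (D = Mul(Mul(30, 30), 9) = Mul(900, 9) = 8100)
R = Rational(536723905, 68769057) (R = Add(8, Mul(Rational(-1, 3), Add(Mul(11589, Pow(18929, -1)), Mul(-416, Pow(15743, -1))))) = Add(8, Mul(Rational(-1, 3), Add(Mul(11589, Rational(1, 18929)), Mul(-416, Rational(1, 15743))))) = Add(8, Mul(Rational(-1, 3), Add(Rational(11589, 18929), Rational(-32, 1211)))) = Add(8, Mul(Rational(-1, 3), Rational(13428551, 22923019))) = Add(8, Rational(-13428551, 68769057)) = Rational(536723905, 68769057) ≈ 7.8047)
Mul(Add(-339, Mul(-1, X)), Pow(Add(R, D), -1)) = Mul(Add(-339, Mul(-1, Rational(13573, 4))), Pow(Add(Rational(536723905, 68769057), 8100), -1)) = Mul(Add(-339, Rational(-13573, 4)), Pow(Rational(557566085605, 68769057), -1)) = Mul(Rational(-14929, 4), Rational(68769057, 557566085605)) = Rational(-1026653251953, 2230264342420)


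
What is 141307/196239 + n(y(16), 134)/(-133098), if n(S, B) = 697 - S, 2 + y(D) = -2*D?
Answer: 2073803153/2902113158 ≈ 0.71458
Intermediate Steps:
y(D) = -2 - 2*D
141307/196239 + n(y(16), 134)/(-133098) = 141307/196239 + (697 - (-2 - 2*16))/(-133098) = 141307*(1/196239) + (697 - (-2 - 32))*(-1/133098) = 141307/196239 + (697 - 1*(-34))*(-1/133098) = 141307/196239 + (697 + 34)*(-1/133098) = 141307/196239 + 731*(-1/133098) = 141307/196239 - 731/133098 = 2073803153/2902113158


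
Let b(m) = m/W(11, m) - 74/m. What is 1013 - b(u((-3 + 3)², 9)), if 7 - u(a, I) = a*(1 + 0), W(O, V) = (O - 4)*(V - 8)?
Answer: 7172/7 ≈ 1024.6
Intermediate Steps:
W(O, V) = (-8 + V)*(-4 + O) (W(O, V) = (-4 + O)*(-8 + V) = (-8 + V)*(-4 + O))
u(a, I) = 7 - a (u(a, I) = 7 - a*(1 + 0) = 7 - a)
b(m) = -74/m + m/(-56 + 7*m) (b(m) = m/(32 - 8*11 - 4*m + 11*m) - 74/m = m/(32 - 88 - 4*m + 11*m) - 74/m = m/(-56 + 7*m) - 74/m = -74/m + m/(-56 + 7*m))
1013 - b(u((-3 + 3)², 9)) = 1013 - (4144 + (7 - (-3 + 3)²)² - 518*(7 - (-3 + 3)²))/(7*(7 - (-3 + 3)²)*(-8 + (7 - (-3 + 3)²))) = 1013 - (4144 + (7 - 1*0²)² - 518*(7 - 1*0²))/(7*(7 - 1*0²)*(-8 + (7 - 1*0²))) = 1013 - (4144 + (7 - 1*0)² - 518*(7 - 1*0))/(7*(7 - 1*0)*(-8 + (7 - 1*0))) = 1013 - (4144 + (7 + 0)² - 518*(7 + 0))/(7*(7 + 0)*(-8 + (7 + 0))) = 1013 - (4144 + 7² - 518*7)/(7*7*(-8 + 7)) = 1013 - (4144 + 49 - 3626)/(7*7*(-1)) = 1013 - (-1)*567/(7*7) = 1013 - 1*(-81/7) = 1013 + 81/7 = 7172/7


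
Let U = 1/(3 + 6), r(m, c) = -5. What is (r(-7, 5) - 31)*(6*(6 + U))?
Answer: -1320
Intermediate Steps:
U = ⅑ (U = 1/9 = ⅑ ≈ 0.11111)
(r(-7, 5) - 31)*(6*(6 + U)) = (-5 - 31)*(6*(6 + ⅑)) = -216*55/9 = -36*110/3 = -1320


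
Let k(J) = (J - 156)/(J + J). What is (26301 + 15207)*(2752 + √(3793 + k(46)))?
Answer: 114230016 + 20754*√8023458/23 ≈ 1.1679e+8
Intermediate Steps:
k(J) = (-156 + J)/(2*J) (k(J) = (-156 + J)/((2*J)) = (-156 + J)*(1/(2*J)) = (-156 + J)/(2*J))
(26301 + 15207)*(2752 + √(3793 + k(46))) = (26301 + 15207)*(2752 + √(3793 + (½)*(-156 + 46)/46)) = 41508*(2752 + √(3793 + (½)*(1/46)*(-110))) = 41508*(2752 + √(3793 - 55/46)) = 41508*(2752 + √(174423/46)) = 41508*(2752 + √8023458/46) = 114230016 + 20754*√8023458/23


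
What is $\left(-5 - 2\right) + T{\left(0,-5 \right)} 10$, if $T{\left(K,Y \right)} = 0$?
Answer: $-7$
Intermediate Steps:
$\left(-5 - 2\right) + T{\left(0,-5 \right)} 10 = \left(-5 - 2\right) + 0 \cdot 10 = -7 + 0 = -7$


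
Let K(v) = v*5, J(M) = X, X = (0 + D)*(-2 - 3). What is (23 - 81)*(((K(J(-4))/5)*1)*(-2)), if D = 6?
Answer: -3480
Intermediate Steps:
X = -30 (X = (0 + 6)*(-2 - 3) = 6*(-5) = -30)
J(M) = -30
K(v) = 5*v
(23 - 81)*(((K(J(-4))/5)*1)*(-2)) = (23 - 81)*((((5*(-30))/5)*1)*(-2)) = -58*-150*⅕*1*(-2) = -58*(-30*1)*(-2) = -(-1740)*(-2) = -58*60 = -3480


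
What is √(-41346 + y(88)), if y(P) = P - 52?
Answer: 9*I*√510 ≈ 203.25*I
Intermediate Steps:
y(P) = -52 + P
√(-41346 + y(88)) = √(-41346 + (-52 + 88)) = √(-41346 + 36) = √(-41310) = 9*I*√510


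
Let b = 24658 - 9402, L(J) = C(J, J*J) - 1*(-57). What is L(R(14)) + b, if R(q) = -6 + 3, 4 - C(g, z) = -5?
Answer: 15322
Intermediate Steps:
C(g, z) = 9 (C(g, z) = 4 - 1*(-5) = 4 + 5 = 9)
R(q) = -3
L(J) = 66 (L(J) = 9 - 1*(-57) = 9 + 57 = 66)
b = 15256
L(R(14)) + b = 66 + 15256 = 15322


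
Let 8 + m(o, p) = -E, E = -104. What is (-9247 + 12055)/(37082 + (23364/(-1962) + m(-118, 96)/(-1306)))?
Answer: 8327709/109938862 ≈ 0.075749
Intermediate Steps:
m(o, p) = 96 (m(o, p) = -8 - 1*(-104) = -8 + 104 = 96)
(-9247 + 12055)/(37082 + (23364/(-1962) + m(-118, 96)/(-1306))) = (-9247 + 12055)/(37082 + (23364/(-1962) + 96/(-1306))) = 2808/(37082 + (23364*(-1/1962) + 96*(-1/1306))) = 2808/(37082 + (-1298/109 - 48/653)) = 2808/(37082 - 852826/71177) = 2808/(2638532688/71177) = 2808*(71177/2638532688) = 8327709/109938862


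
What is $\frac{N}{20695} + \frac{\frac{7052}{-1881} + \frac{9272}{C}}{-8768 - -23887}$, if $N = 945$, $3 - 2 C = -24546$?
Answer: $\frac{43792415940001}{963207465863643} \approx 0.045465$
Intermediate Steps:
$C = \frac{24549}{2}$ ($C = \frac{3}{2} - -12273 = \frac{3}{2} + 12273 = \frac{24549}{2} \approx 12275.0$)
$\frac{N}{20695} + \frac{\frac{7052}{-1881} + \frac{9272}{C}}{-8768 - -23887} = \frac{945}{20695} + \frac{\frac{7052}{-1881} + \frac{9272}{\frac{24549}{2}}}{-8768 - -23887} = 945 \cdot \frac{1}{20695} + \frac{7052 \left(- \frac{1}{1881}\right) + 9272 \cdot \frac{2}{24549}}{-8768 + 23887} = \frac{189}{4139} + \frac{- \frac{7052}{1881} + \frac{18544}{24549}}{15119} = \frac{189}{4139} - \frac{46079428}{232715019537} = \frac{43792415940001}{963207465863643}$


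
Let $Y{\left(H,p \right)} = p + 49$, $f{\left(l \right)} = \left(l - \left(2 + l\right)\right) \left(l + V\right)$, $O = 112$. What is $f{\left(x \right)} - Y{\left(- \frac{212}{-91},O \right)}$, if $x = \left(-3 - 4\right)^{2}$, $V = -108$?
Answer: $-43$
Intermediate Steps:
$x = 49$ ($x = \left(-7\right)^{2} = 49$)
$f{\left(l \right)} = 216 - 2 l$ ($f{\left(l \right)} = \left(l - \left(2 + l\right)\right) \left(l - 108\right) = - 2 \left(-108 + l\right) = 216 - 2 l$)
$Y{\left(H,p \right)} = 49 + p$
$f{\left(x \right)} - Y{\left(- \frac{212}{-91},O \right)} = \left(216 - 98\right) - \left(49 + 112\right) = \left(216 - 98\right) - 161 = 118 - 161 = -43$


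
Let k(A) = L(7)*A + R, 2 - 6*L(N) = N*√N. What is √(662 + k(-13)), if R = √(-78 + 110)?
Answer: √(23676 + 144*√2 + 546*√7)/6 ≈ 26.523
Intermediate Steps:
R = 4*√2 (R = √32 = 4*√2 ≈ 5.6569)
L(N) = ⅓ - N^(3/2)/6 (L(N) = ⅓ - N*√N/6 = ⅓ - N^(3/2)/6)
k(A) = 4*√2 + A*(⅓ - 7*√7/6) (k(A) = (⅓ - 7*√7/6)*A + 4*√2 = A*(⅓ - 7*√7/6) + 4*√2 = 4*√2 + A*(⅓ - 7*√7/6))
√(662 + k(-13)) = √(662 + (4*√2 + (⅙)*(-13)*(2 - 7*√7))) = √(662 + (4*√2 + (-13/3 + 91*√7/6))) = √(662 + (-13/3 + 4*√2 + 91*√7/6)) = √(1973/3 + 4*√2 + 91*√7/6)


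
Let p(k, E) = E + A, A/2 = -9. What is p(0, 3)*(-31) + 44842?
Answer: 45307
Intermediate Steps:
A = -18 (A = 2*(-9) = -18)
p(k, E) = -18 + E (p(k, E) = E - 18 = -18 + E)
p(0, 3)*(-31) + 44842 = (-18 + 3)*(-31) + 44842 = -15*(-31) + 44842 = 465 + 44842 = 45307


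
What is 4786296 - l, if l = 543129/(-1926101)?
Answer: 9218890055025/1926101 ≈ 4.7863e+6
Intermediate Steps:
l = -543129/1926101 (l = 543129*(-1/1926101) = -543129/1926101 ≈ -0.28198)
4786296 - l = 4786296 - 1*(-543129/1926101) = 4786296 + 543129/1926101 = 9218890055025/1926101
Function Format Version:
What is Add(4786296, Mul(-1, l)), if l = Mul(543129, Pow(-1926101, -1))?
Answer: Rational(9218890055025, 1926101) ≈ 4.7863e+6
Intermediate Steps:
l = Rational(-543129, 1926101) (l = Mul(543129, Rational(-1, 1926101)) = Rational(-543129, 1926101) ≈ -0.28198)
Add(4786296, Mul(-1, l)) = Add(4786296, Mul(-1, Rational(-543129, 1926101))) = Add(4786296, Rational(543129, 1926101)) = Rational(9218890055025, 1926101)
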